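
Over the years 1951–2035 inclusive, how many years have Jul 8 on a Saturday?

Track Jul 8's weekday year by year (advancing +1, or +2 across a Feb 29):
  1951: Sun  1952: Tue (+2)  1953: Wed (+1)  1954: Thu (+1)  1955: Fri (+1)
  1956: Sun (+2)  1957: Mon (+1)  1958: Tue (+1)  1959: Wed (+1)  1960: Fri (+2)
  1961: Sat (+1) ✓  1962: Sun (+1)  1963: Mon (+1)  1964: Wed (+2)  … (57 more years) …
  2022: Fri (+1)  2023: Sat (+1) ✓  2024: Mon (+2)  2025: Tue (+1)  2026: Wed (+1)
  2027: Thu (+1)  2028: Sat (+2) ✓  2029: Sun (+1)  2030: Mon (+1)  2031: Tue (+1)
  2032: Thu (+2)  2033: Fri (+1)  2034: Sat (+1) ✓  2035: Sun (+1)
Saturday years: 1961, 1967, 1972, 1978, 1989, 1995, 2000, 2006, 2017, 2023, 2028, 2034 — 12 in total.

12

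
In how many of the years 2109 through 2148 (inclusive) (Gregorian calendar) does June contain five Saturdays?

12

June has 30 days; it has five Saturdays when Saturday falls among the first (month-length − 28) days — i.e. when June 1 is one of Saturday/Friday.
June 1 by year: 2109:Sat✓ 2110:Sun 2111:Mon 2112:Wed 2113:Thu 2114:Fri✓ 2115:Sat✓ 2116:Mon 2117:Tue 2118:Wed 2119:Thu 2120:Sat✓ 2121:Sun 2122:Mon 2123:Tue …(10 more)… 2134:Tue 2135:Wed 2136:Fri✓ 2137:Sat✓ 2138:Sun 2139:Mon 2140:Wed 2141:Thu 2142:Fri✓ 2143:Sat✓ 2144:Mon 2145:Tue 2146:Wed 2147:Thu 2148:Sat✓
Years with five Saturdays: 2109, 2114, 2115, 2120, 2125, 2126, 2131, 2136, 2137, 2142, 2143, 2148 → 12.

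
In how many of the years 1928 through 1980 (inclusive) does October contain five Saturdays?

21

October has 31 days; it has five Saturdays when Saturday falls among the first (month-length − 28) days — i.e. when October 1 is one of Saturday/Friday/Thursday.
October 1 by year: 1928:Mon 1929:Tue 1930:Wed 1931:Thu✓ 1932:Sat✓ 1933:Sun 1934:Mon 1935:Tue 1936:Thu✓ 1937:Fri✓ 1938:Sat✓ 1939:Sun 1940:Tue 1941:Wed 1942:Thu✓ …(23 more)… 1966:Sat✓ 1967:Sun 1968:Tue 1969:Wed 1970:Thu✓ 1971:Fri✓ 1972:Sun 1973:Mon 1974:Tue 1975:Wed 1976:Fri✓ 1977:Sat✓ 1978:Sun 1979:Mon 1980:Wed
Years with five Saturdays: 1931, 1932, 1936, 1937, 1938, 1942, 1943, 1948, 1949, 1953, 1954, 1955, 1959, 1960, 1964, 1965, 1966, 1970, 1971, 1976, 1977 → 21.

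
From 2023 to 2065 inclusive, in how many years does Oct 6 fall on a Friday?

Track Oct 6's weekday year by year (advancing +1, or +2 across a Feb 29):
  2023: Fri ✓  2024: Sun (+2)  2025: Mon (+1)  2026: Tue (+1)  2027: Wed (+1)
  2028: Fri (+2) ✓  2029: Sat (+1)  2030: Sun (+1)  2031: Mon (+1)  2032: Wed (+2)
  2033: Thu (+1)  2034: Fri (+1) ✓  2035: Sat (+1)  2036: Mon (+2)  … (15 more years) …
  2052: Sun (+2)  2053: Mon (+1)  2054: Tue (+1)  2055: Wed (+1)  2056: Fri (+2) ✓
  2057: Sat (+1)  2058: Sun (+1)  2059: Mon (+1)  2060: Wed (+2)  2061: Thu (+1)
  2062: Fri (+1) ✓  2063: Sat (+1)  2064: Mon (+2)  2065: Tue (+1)
Friday years: 2023, 2028, 2034, 2045, 2051, 2056, 2062 — 7 in total.

7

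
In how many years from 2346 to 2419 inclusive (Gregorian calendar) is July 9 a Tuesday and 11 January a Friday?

9

Check each year's weekday for July 9 and 11 January:
  2346: Tue/Fri ✓  2347: Wed/Sat  2348: Fri/Sun  2349: Sat/Tue  2350: Sun/Wed  2351: Mon/Thu  2352: Wed/Fri  2353: Thu/Sun  2354: Fri/Mon  2355: Sat/Tue  2356: Mon/Wed  2357: Tue/Fri ✓  2358: Wed/Sat  2359: Thu/Sun  …(46 more)…  2406: Sun/Wed  2407: Mon/Thu  2408: Wed/Fri  2409: Thu/Sun  2410: Fri/Mon  2411: Sat/Tue  2412: Mon/Wed  2413: Tue/Fri ✓  2414: Wed/Sat  2415: Thu/Sun  2416: Sat/Mon  2417: Sun/Wed  2418: Mon/Thu  2419: Tue/Fri ✓
Both conditions hold in: 2346, 2357, 2363, 2374, 2385, 2391, 2402, 2413, 2419 — 9.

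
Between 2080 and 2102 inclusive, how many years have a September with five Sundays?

September has 30 days; it has five Sundays when Sunday falls among the first (month-length − 28) days — i.e. when September 1 is one of Sunday/Saturday.
September 1 by year: 2080:Sun✓ 2081:Mon 2082:Tue 2083:Wed 2084:Fri 2085:Sat✓ 2086:Sun✓ 2087:Mon 2088:Wed 2089:Thu 2090:Fri 2091:Sat✓ 2092:Mon 2093:Tue 2094:Wed 2095:Thu 2096:Sat✓ 2097:Sun✓ 2098:Mon 2099:Tue 2100:Wed 2101:Thu 2102:Fri
Years with five Sundays: 2080, 2085, 2086, 2091, 2096, 2097 → 6.

6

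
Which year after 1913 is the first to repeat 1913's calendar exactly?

Two years share a calendar iff Jan 1 falls on the same weekday and both are leap or both are common. 1913: Jan 1 is Wednesday, common year.
1914: Jan 1 Thursday, common
1915: Jan 1 Friday, common
1916: Jan 1 Saturday, leap
1917: Jan 1 Monday, common
1918: Jan 1 Tuesday, common
1919: Jan 1 Wednesday, common
1919 matches on both conditions.

1919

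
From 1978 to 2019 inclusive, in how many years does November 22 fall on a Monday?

5

Track November 22's weekday year by year (advancing +1, or +2 across a Feb 29):
  1978: Wed  1979: Thu (+1)  1980: Sat (+2)  1981: Sun (+1)  1982: Mon (+1) ✓
  1983: Tue (+1)  1984: Thu (+2)  1985: Fri (+1)  1986: Sat (+1)  1987: Sun (+1)
  1988: Tue (+2)  1989: Wed (+1)  1990: Thu (+1)  1991: Fri (+1)  … (14 more years) …
  2006: Wed (+1)  2007: Thu (+1)  2008: Sat (+2)  2009: Sun (+1)  2010: Mon (+1) ✓
  2011: Tue (+1)  2012: Thu (+2)  2013: Fri (+1)  2014: Sat (+1)  2015: Sun (+1)
  2016: Tue (+2)  2017: Wed (+1)  2018: Thu (+1)  2019: Fri (+1)
Monday years: 1982, 1993, 1999, 2004, 2010 — 5 in total.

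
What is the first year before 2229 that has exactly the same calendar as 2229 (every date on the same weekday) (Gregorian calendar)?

2218

Two years share a calendar iff Jan 1 falls on the same weekday and both are leap or both are common. 2229: Jan 1 is Thursday, common year.
2228: Jan 1 Tuesday, leap
2227: Jan 1 Monday, common
2226: Jan 1 Sunday, common
2225: Jan 1 Saturday, common
2224: Jan 1 Thursday, leap
2223: Jan 1 Wednesday, common
2222: Jan 1 Tuesday, common
2221: Jan 1 Monday, common
2220: Jan 1 Saturday, leap
2219: Jan 1 Friday, common
2218: Jan 1 Thursday, common
2218 matches on both conditions.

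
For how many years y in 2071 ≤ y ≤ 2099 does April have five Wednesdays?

9

April has 30 days; it has five Wednesdays when Wednesday falls among the first (month-length − 28) days — i.e. when April 1 is one of Wednesday/Tuesday.
April 1 by year: 2071:Wed✓ 2072:Fri 2073:Sat 2074:Sun 2075:Mon 2076:Wed✓ 2077:Thu 2078:Fri 2079:Sat 2080:Mon 2081:Tue✓ 2082:Wed✓ 2083:Thu 2084:Sat 2085:Sun 2086:Mon 2087:Tue✓ 2088:Thu 2089:Fri 2090:Sat 2091:Sun 2092:Tue✓ 2093:Wed✓ 2094:Thu 2095:Fri 2096:Sun 2097:Mon 2098:Tue✓ 2099:Wed✓
Years with five Wednesdays: 2071, 2076, 2081, 2082, 2087, 2092, 2093, 2098, 2099 → 9.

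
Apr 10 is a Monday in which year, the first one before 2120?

2119

From one year to the next, a fixed date's weekday advances by 1, or by 2 when a Feb 29 lies between the two dates.
2120: April 10 is Wednesday.
2119: Monday (−2)
Apr 10 falls on a Monday in 2119.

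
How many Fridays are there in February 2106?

February 2106 has 28 days and begins on Monday.
The first Friday is February 5.
Fridays fall on 5, 12, 19, 26 — that's 4.

4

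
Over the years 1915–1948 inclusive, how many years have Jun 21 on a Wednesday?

Track Jun 21's weekday year by year (advancing +1, or +2 across a Feb 29):
  1915: Mon  1916: Wed (+2) ✓  1917: Thu (+1)  1918: Fri (+1)  1919: Sat (+1)
  1920: Mon (+2)  1921: Tue (+1)  1922: Wed (+1) ✓  1923: Thu (+1)  1924: Sat (+2)
  1925: Sun (+1)  1926: Mon (+1)  1927: Tue (+1)  1928: Thu (+2)  … (6 more years) …
  1935: Fri (+1)  1936: Sun (+2)  1937: Mon (+1)  1938: Tue (+1)  1939: Wed (+1) ✓
  1940: Fri (+2)  1941: Sat (+1)  1942: Sun (+1)  1943: Mon (+1)  1944: Wed (+2) ✓
  1945: Thu (+1)  1946: Fri (+1)  1947: Sat (+1)  1948: Mon (+2)
Wednesday years: 1916, 1922, 1933, 1939, 1944 — 5 in total.

5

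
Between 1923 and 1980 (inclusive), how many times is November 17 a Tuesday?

Track November 17's weekday year by year (advancing +1, or +2 across a Feb 29):
  1923: Sat  1924: Mon (+2)  1925: Tue (+1) ✓  1926: Wed (+1)  1927: Thu (+1)
  1928: Sat (+2)  1929: Sun (+1)  1930: Mon (+1)  1931: Tue (+1) ✓  1932: Thu (+2)
  1933: Fri (+1)  1934: Sat (+1)  1935: Sun (+1)  1936: Tue (+2) ✓  … (30 more years) …
  1967: Fri (+1)  1968: Sun (+2)  1969: Mon (+1)  1970: Tue (+1) ✓  1971: Wed (+1)
  1972: Fri (+2)  1973: Sat (+1)  1974: Sun (+1)  1975: Mon (+1)  1976: Wed (+2)
  1977: Thu (+1)  1978: Fri (+1)  1979: Sat (+1)  1980: Mon (+2)
Tuesday years: 1925, 1931, 1936, 1942, 1953, 1959, 1964, 1970 — 8 in total.

8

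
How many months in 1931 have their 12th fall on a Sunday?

2

Check the 12th of each month of 1931: Jan 12: Mon, Feb 12: Thu, Mar 12: Thu, Apr 12: Sun, May 12: Tue, Jun 12: Fri, Jul 12: Sun, Aug 12: Wed, Sep 12: Sat, Oct 12: Mon, Nov 12: Thu, Dec 12: Sat.
Sunday occurs in April, July — 2 months.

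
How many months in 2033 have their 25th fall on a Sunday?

Check the 25th of each month of 2033: Jan 25: Tue, Feb 25: Fri, Mar 25: Fri, Apr 25: Mon, May 25: Wed, Jun 25: Sat, Jul 25: Mon, Aug 25: Thu, Sep 25: Sun, Oct 25: Tue, Nov 25: Fri, Dec 25: Sun.
Sunday occurs in September, December — 2 months.

2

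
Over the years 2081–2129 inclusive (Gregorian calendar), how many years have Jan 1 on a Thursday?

8

Track Jan 1's weekday year by year (advancing +1, or +2 across a Feb 29):
  2081: Wed  2082: Thu (+1) ✓  2083: Fri (+1)  2084: Sat (+1)  2085: Mon (+2)
  2086: Tue (+1)  2087: Wed (+1)  2088: Thu (+1) ✓  2089: Sat (+2)  2090: Sun (+1)
  2091: Mon (+1)  2092: Tue (+1)  2093: Thu (+2) ✓  2094: Fri (+1)  … (21 more years) …
  2116: Wed (+1)  2117: Fri (+2)  2118: Sat (+1)  2119: Sun (+1)  2120: Mon (+1)
  2121: Wed (+2)  2122: Thu (+1) ✓  2123: Fri (+1)  2124: Sat (+1)  2125: Mon (+2)
  2126: Tue (+1)  2127: Wed (+1)  2128: Thu (+1) ✓  2129: Sat (+2)
Thursday years: 2082, 2088, 2093, 2099, 2105, 2111, 2122, 2128 — 8 in total.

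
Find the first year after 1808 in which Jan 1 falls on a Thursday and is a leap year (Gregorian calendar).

1824

Jan 1 advances by 2 weekdays after a leap year and by 1 after a common year.
1808: Jan 1 is Friday (leap).
1809: Sunday
1810: Monday
1811: Tuesday
1812: Wednesday (leap)
1813: Friday
1814: Saturday
1815: Sunday
1816: Monday (leap)
1817: Wednesday
1818: Thursday
1819: Friday
1820: Saturday (leap)
1821: Monday
1822: Tuesday
1823: Wednesday
1824: Thursday (leap)
1824 begins on a Thursday and is a leap year.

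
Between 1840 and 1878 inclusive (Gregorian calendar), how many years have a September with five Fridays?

September has 30 days; it has five Fridays when Friday falls among the first (month-length − 28) days — i.e. when September 1 is one of Friday/Thursday.
September 1 by year: 1840:Tue 1841:Wed 1842:Thu✓ 1843:Fri✓ 1844:Sun 1845:Mon 1846:Tue 1847:Wed 1848:Fri✓ 1849:Sat 1850:Sun 1851:Mon 1852:Wed 1853:Thu✓ 1854:Fri✓ …(9 more)… 1864:Thu✓ 1865:Fri✓ 1866:Sat 1867:Sun 1868:Tue 1869:Wed 1870:Thu✓ 1871:Fri✓ 1872:Sun 1873:Mon 1874:Tue 1875:Wed 1876:Fri✓ 1877:Sat 1878:Sun
Years with five Fridays: 1842, 1843, 1848, 1853, 1854, 1859, 1864, 1865, 1870, 1871, 1876 → 11.

11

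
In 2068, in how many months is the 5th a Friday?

1

Check the 5th of each month of 2068: Jan 5: Thu, Feb 5: Sun, Mar 5: Mon, Apr 5: Thu, May 5: Sat, Jun 5: Tue, Jul 5: Thu, Aug 5: Sun, Sep 5: Wed, Oct 5: Fri, Nov 5: Mon, Dec 5: Wed.
Friday occurs in October — 1 month.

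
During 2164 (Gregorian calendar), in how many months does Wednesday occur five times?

A month of length L has five Wednesdays iff its first Wednesday is on day ≤ L−28 (so day 1–3 in a 31-day month, 1–2 in a 30-day month, day 1 in a leap February).
Checking each month of 2164: Jan starts Sun (31d); Feb starts Wed (29d) ✓; Mar starts Thu (31d); Apr starts Sun (30d); May starts Tue (31d) ✓; Jun starts Fri (30d); Jul starts Sun (31d); Aug starts Wed (31d) ✓; Sep starts Sat (30d); Oct starts Mon (31d) ✓; Nov starts Thu (30d); Dec starts Sat (31d).
Five-Wednesday months: February, May, August, October → 4.

4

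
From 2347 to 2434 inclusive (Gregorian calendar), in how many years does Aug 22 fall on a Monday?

13

Track Aug 22's weekday year by year (advancing +1, or +2 across a Feb 29):
  2347: Fri  2348: Sun (+2)  2349: Mon (+1) ✓  2350: Tue (+1)  2351: Wed (+1)
  2352: Fri (+2)  2353: Sat (+1)  2354: Sun (+1)  2355: Mon (+1) ✓  2356: Wed (+2)
  2357: Thu (+1)  2358: Fri (+1)  2359: Sat (+1)  2360: Mon (+2) ✓  … (60 more years) …
  2421: Sun (+1)  2422: Mon (+1) ✓  2423: Tue (+1)  2424: Thu (+2)  2425: Fri (+1)
  2426: Sat (+1)  2427: Sun (+1)  2428: Tue (+2)  2429: Wed (+1)  2430: Thu (+1)
  2431: Fri (+1)  2432: Sun (+2)  2433: Mon (+1) ✓  2434: Tue (+1)
Monday years: 2349, 2355, 2360, 2366, 2377, 2383, 2388, 2394, 2405, 2411, 2416, 2422, 2433 — 13 in total.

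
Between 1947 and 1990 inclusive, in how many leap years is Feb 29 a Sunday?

2

Leap years in 1947–1990: 11 of them.
Feb 29 weekday advances by 5 (mod 7) from one leap year to the next four years later (or differs when a century non-leap intervenes).
Leap-day weekdays: 1948:Sun✓ 1952:Fri 1956:Wed 1960:Mon 1964:Sat 1968:Thu 1972:Tue 1976:Sun✓ 1980:Fri 1984:Wed 1988:Mon
Sunday: 1948, 1976 → 2.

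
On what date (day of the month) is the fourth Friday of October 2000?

October 1, 2000 is a Sunday, so the first Friday is the 6th.
The fourth Friday is 6 + 21 = 27.

27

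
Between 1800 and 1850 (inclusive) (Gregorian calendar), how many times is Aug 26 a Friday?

7

Track Aug 26's weekday year by year (advancing +1, or +2 across a Feb 29):
  1800: Tue  1801: Wed (+1)  1802: Thu (+1)  1803: Fri (+1) ✓  1804: Sun (+2)
  1805: Mon (+1)  1806: Tue (+1)  1807: Wed (+1)  1808: Fri (+2) ✓  1809: Sat (+1)
  1810: Sun (+1)  1811: Mon (+1)  1812: Wed (+2)  1813: Thu (+1)  … (23 more years) …
  1837: Sat (+1)  1838: Sun (+1)  1839: Mon (+1)  1840: Wed (+2)  1841: Thu (+1)
  1842: Fri (+1) ✓  1843: Sat (+1)  1844: Mon (+2)  1845: Tue (+1)  1846: Wed (+1)
  1847: Thu (+1)  1848: Sat (+2)  1849: Sun (+1)  1850: Mon (+1)
Friday years: 1803, 1808, 1814, 1825, 1831, 1836, 1842 — 7 in total.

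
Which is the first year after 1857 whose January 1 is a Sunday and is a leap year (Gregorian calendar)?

1860

Jan 1 advances by 2 weekdays after a leap year and by 1 after a common year.
1857: Jan 1 is Thursday.
1858: Friday
1859: Saturday
1860: Sunday (leap)
1860 begins on a Sunday and is a leap year.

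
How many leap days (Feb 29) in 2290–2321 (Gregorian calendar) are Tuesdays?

1

Leap years in 2290–2321: 7 of them.
Feb 29 weekday advances by 5 (mod 7) from one leap year to the next four years later (or differs when a century non-leap intervenes).
Leap-day weekdays: 2292:Mon 2296:Sat 2304:Mon 2308:Sat 2312:Thu 2316:Tue✓ 2320:Sun
Tuesday: 2316 → 1.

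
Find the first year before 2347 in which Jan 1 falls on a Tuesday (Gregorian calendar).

2346

Jan 1 advances by 2 weekdays after a leap year and by 1 after a common year.
2347: Jan 1 is Wednesday.
2346: Tuesday
2346 begins on a Tuesday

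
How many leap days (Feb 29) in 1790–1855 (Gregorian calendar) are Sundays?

2

Leap years in 1790–1855: 15 of them.
Feb 29 weekday advances by 5 (mod 7) from one leap year to the next four years later (or differs when a century non-leap intervenes).
Leap-day weekdays: 1792:Wed 1796:Mon 1804:Wed 1808:Mon 1812:Sat 1816:Thu 1820:Tue 1824:Sun✓ 1828:Fri 1832:Wed 1836:Mon 1840:Sat 1844:Thu 1848:Tue 1852:Sun✓
Sunday: 1824, 1852 → 2.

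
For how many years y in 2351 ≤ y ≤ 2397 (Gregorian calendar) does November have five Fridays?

November has 30 days; it has five Fridays when Friday falls among the first (month-length − 28) days — i.e. when November 1 is one of Friday/Thursday.
November 1 by year: 2351:Thu✓ 2352:Sat 2353:Sun 2354:Mon 2355:Tue 2356:Thu✓ 2357:Fri✓ 2358:Sat 2359:Sun 2360:Tue 2361:Wed 2362:Thu✓ 2363:Fri✓ 2364:Sun 2365:Mon …(17 more)… 2383:Tue 2384:Thu✓ 2385:Fri✓ 2386:Sat 2387:Sun 2388:Tue 2389:Wed 2390:Thu✓ 2391:Fri✓ 2392:Sun 2393:Mon 2394:Tue 2395:Wed 2396:Fri✓ 2397:Sat
Years with five Fridays: 2351, 2356, 2357, 2362, 2363, 2368, 2373, 2374, 2379, 2384, 2385, 2390, 2391, 2396 → 14.

14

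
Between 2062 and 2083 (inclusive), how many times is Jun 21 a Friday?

Track Jun 21's weekday year by year (advancing +1, or +2 across a Feb 29):
  2062: Wed  2063: Thu (+1)  2064: Sat (+2)  2065: Sun (+1)  2066: Mon (+1)
  2067: Tue (+1)  2068: Thu (+2)  2069: Fri (+1) ✓  2070: Sat (+1)  2071: Sun (+1)
  2072: Tue (+2)  2073: Wed (+1)  2074: Thu (+1)  2075: Fri (+1) ✓  2076: Sun (+2)
  2077: Mon (+1)  2078: Tue (+1)  2079: Wed (+1)  2080: Fri (+2) ✓  2081: Sat (+1)
  2082: Sun (+1)  2083: Mon (+1)
Friday years: 2069, 2075, 2080 — 3 in total.

3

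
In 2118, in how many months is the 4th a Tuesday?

2

Check the 4th of each month of 2118: Jan 4: Tue, Feb 4: Fri, Mar 4: Fri, Apr 4: Mon, May 4: Wed, Jun 4: Sat, Jul 4: Mon, Aug 4: Thu, Sep 4: Sun, Oct 4: Tue, Nov 4: Fri, Dec 4: Sun.
Tuesday occurs in January, October — 2 months.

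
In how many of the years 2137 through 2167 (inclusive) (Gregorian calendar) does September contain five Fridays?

8

September has 30 days; it has five Fridays when Friday falls among the first (month-length − 28) days — i.e. when September 1 is one of Friday/Thursday.
September 1 by year: 2137:Sun 2138:Mon 2139:Tue 2140:Thu✓ 2141:Fri✓ 2142:Sat 2143:Sun 2144:Tue 2145:Wed 2146:Thu✓ 2147:Fri✓ 2148:Sun 2149:Mon 2150:Tue 2151:Wed 2152:Fri✓ 2153:Sat 2154:Sun 2155:Mon 2156:Wed 2157:Thu✓ 2158:Fri✓ 2159:Sat 2160:Mon 2161:Tue 2162:Wed 2163:Thu✓ 2164:Sat 2165:Sun 2166:Mon 2167:Tue
Years with five Fridays: 2140, 2141, 2146, 2147, 2152, 2157, 2158, 2163 → 8.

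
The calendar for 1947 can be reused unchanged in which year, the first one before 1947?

1941

Two years share a calendar iff Jan 1 falls on the same weekday and both are leap or both are common. 1947: Jan 1 is Wednesday, common year.
1946: Jan 1 Tuesday, common
1945: Jan 1 Monday, common
1944: Jan 1 Saturday, leap
1943: Jan 1 Friday, common
1942: Jan 1 Thursday, common
1941: Jan 1 Wednesday, common
1941 matches on both conditions.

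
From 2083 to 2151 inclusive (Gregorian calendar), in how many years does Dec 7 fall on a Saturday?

Track Dec 7's weekday year by year (advancing +1, or +2 across a Feb 29):
  2083: Tue  2084: Thu (+2)  2085: Fri (+1)  2086: Sat (+1) ✓  2087: Sun (+1)
  2088: Tue (+2)  2089: Wed (+1)  2090: Thu (+1)  2091: Fri (+1)  2092: Sun (+2)
  2093: Mon (+1)  2094: Tue (+1)  2095: Wed (+1)  2096: Fri (+2)  … (41 more years) …
  2138: Sun (+1)  2139: Mon (+1)  2140: Wed (+2)  2141: Thu (+1)  2142: Fri (+1)
  2143: Sat (+1) ✓  2144: Mon (+2)  2145: Tue (+1)  2146: Wed (+1)  2147: Thu (+1)
  2148: Sat (+2) ✓  2149: Sun (+1)  2150: Mon (+1)  2151: Tue (+1)
Saturday years: 2086, 2097, 2109, 2115, 2120, 2126, 2137, 2143, 2148 — 9 in total.

9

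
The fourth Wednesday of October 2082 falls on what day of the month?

October 1, 2082 is a Thursday, so the first Wednesday is the 7th.
The fourth Wednesday is 7 + 21 = 28.

28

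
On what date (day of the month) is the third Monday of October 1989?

16

October 1, 1989 is a Sunday, so the first Monday is the 2nd.
The third Monday is 2 + 14 = 16.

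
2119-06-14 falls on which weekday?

Wednesday

January 1, 2119 is a Sunday.
June 14 is day 165 of the year, i.e. 164 days after Jan 1.
164 mod 7 = 3, so advance 3 weekdays from Sunday: Wednesday.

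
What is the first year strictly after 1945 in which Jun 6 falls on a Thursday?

1946

From one year to the next, a fixed date's weekday advances by 1, or by 2 when a Feb 29 lies between the two dates.
1945: June 6 is Wednesday.
1946: Thursday (+1)
Jun 6 falls on a Thursday in 1946.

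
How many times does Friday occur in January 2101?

4

January 2101 has 31 days and begins on Saturday.
The first Friday is January 7.
Fridays fall on 7, 14, 21, 28 — that's 4.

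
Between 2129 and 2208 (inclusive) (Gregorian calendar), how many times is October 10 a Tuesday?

Track October 10's weekday year by year (advancing +1, or +2 across a Feb 29):
  2129: Mon  2130: Tue (+1) ✓  2131: Wed (+1)  2132: Fri (+2)  2133: Sat (+1)
  2134: Sun (+1)  2135: Mon (+1)  2136: Wed (+2)  2137: Thu (+1)  2138: Fri (+1)
  2139: Sat (+1)  2140: Mon (+2)  2141: Tue (+1) ✓  2142: Wed (+1)  … (52 more years) …
  2195: Sat (+1)  2196: Mon (+2)  2197: Tue (+1) ✓  2198: Wed (+1)  2199: Thu (+1)
  2200: Fri (+1)  2201: Sat (+1)  2202: Sun (+1)  2203: Mon (+1)  2204: Wed (+2)
  2205: Thu (+1)  2206: Fri (+1)  2207: Sat (+1)  2208: Mon (+2)
Tuesday years: 2130, 2141, 2147, 2152, 2158, 2169, 2175, 2180, 2186, 2197 — 10 in total.

10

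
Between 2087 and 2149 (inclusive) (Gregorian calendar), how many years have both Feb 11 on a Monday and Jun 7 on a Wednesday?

0

Check each year's weekday for Feb 11 and Jun 7:
  2087: Tue/Sat  2088: Wed/Mon  2089: Fri/Tue  2090: Sat/Wed  2091: Sun/Thu  2092: Mon/Sat  2093: Wed/Sun  2094: Thu/Mon  2095: Fri/Tue  2096: Sat/Thu  2097: Mon/Fri  2098: Tue/Sat  2099: Wed/Sun  2100: Thu/Mon  …(35 more)…  2136: Sat/Thu  2137: Mon/Fri  2138: Tue/Sat  2139: Wed/Sun  2140: Thu/Tue  2141: Sat/Wed  2142: Sun/Thu  2143: Mon/Fri  2144: Tue/Sun  2145: Thu/Mon  2146: Fri/Tue  2147: Sat/Wed  2148: Sun/Fri  2149: Tue/Sat
Both conditions hold in: no year — 0.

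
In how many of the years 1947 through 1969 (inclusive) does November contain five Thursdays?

November has 30 days; it has five Thursdays when Thursday falls among the first (month-length − 28) days — i.e. when November 1 is one of Thursday/Wednesday.
November 1 by year: 1947:Sat 1948:Mon 1949:Tue 1950:Wed✓ 1951:Thu✓ 1952:Sat 1953:Sun 1954:Mon 1955:Tue 1956:Thu✓ 1957:Fri 1958:Sat 1959:Sun 1960:Tue 1961:Wed✓ 1962:Thu✓ 1963:Fri 1964:Sun 1965:Mon 1966:Tue 1967:Wed✓ 1968:Fri 1969:Sat
Years with five Thursdays: 1950, 1951, 1956, 1961, 1962, 1967 → 6.

6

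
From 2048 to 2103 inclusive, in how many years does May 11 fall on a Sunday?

Track May 11's weekday year by year (advancing +1, or +2 across a Feb 29):
  2048: Mon  2049: Tue (+1)  2050: Wed (+1)  2051: Thu (+1)  2052: Sat (+2)
  2053: Sun (+1) ✓  2054: Mon (+1)  2055: Tue (+1)  2056: Thu (+2)  2057: Fri (+1)
  2058: Sat (+1)  2059: Sun (+1) ✓  2060: Tue (+2)  2061: Wed (+1)  … (28 more years) …
  2090: Thu (+1)  2091: Fri (+1)  2092: Sun (+2) ✓  2093: Mon (+1)  2094: Tue (+1)
  2095: Wed (+1)  2096: Fri (+2)  2097: Sat (+1)  2098: Sun (+1) ✓  2099: Mon (+1)
  2100: Tue (+1)  2101: Wed (+1)  2102: Thu (+1)  2103: Fri (+1)
Sunday years: 2053, 2059, 2064, 2070, 2081, 2087, 2092, 2098 — 8 in total.

8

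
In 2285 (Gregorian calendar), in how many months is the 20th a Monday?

2

Check the 20th of each month of 2285: Jan 20: Tue, Feb 20: Fri, Mar 20: Fri, Apr 20: Mon, May 20: Wed, Jun 20: Sat, Jul 20: Mon, Aug 20: Thu, Sep 20: Sun, Oct 20: Tue, Nov 20: Fri, Dec 20: Sun.
Monday occurs in April, July — 2 months.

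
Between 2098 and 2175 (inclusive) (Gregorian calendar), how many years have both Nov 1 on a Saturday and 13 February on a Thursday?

Check each year's weekday for Nov 1 and 13 February:
  2098: Sat/Thu ✓  2099: Sun/Fri  2100: Mon/Sat  2101: Tue/Sun  2102: Wed/Mon  2103: Thu/Tue  2104: Sat/Wed  2105: Sun/Fri  2106: Mon/Sat  2107: Tue/Sun  2108: Thu/Mon  2109: Fri/Wed  2110: Sat/Thu ✓  2111: Sun/Fri  …(50 more)…  2162: Mon/Sat  2163: Tue/Sun  2164: Thu/Mon  2165: Fri/Wed  2166: Sat/Thu ✓  2167: Sun/Fri  2168: Tue/Sat  2169: Wed/Mon  2170: Thu/Tue  2171: Fri/Wed  2172: Sun/Thu  2173: Mon/Sat  2174: Tue/Sun  2175: Wed/Mon
Both conditions hold in: 2098, 2110, 2121, 2127, 2138, 2149, 2155, 2166 — 8.

8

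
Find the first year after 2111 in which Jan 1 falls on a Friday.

Jan 1 advances by 2 weekdays after a leap year and by 1 after a common year.
2111: Jan 1 is Thursday.
2112: Friday (leap)
2112 begins on a Friday

2112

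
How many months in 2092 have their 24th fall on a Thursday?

3

Check the 24th of each month of 2092: Jan 24: Thu, Feb 24: Sun, Mar 24: Mon, Apr 24: Thu, May 24: Sat, Jun 24: Tue, Jul 24: Thu, Aug 24: Sun, Sep 24: Wed, Oct 24: Fri, Nov 24: Mon, Dec 24: Wed.
Thursday occurs in January, April, July — 3 months.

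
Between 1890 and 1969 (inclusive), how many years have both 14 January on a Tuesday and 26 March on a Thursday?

Check each year's weekday for 14 January and 26 March:
  1890: Tue/Wed  1891: Wed/Thu  1892: Thu/Sat  1893: Sat/Sun  1894: Sun/Mon  1895: Mon/Tue  1896: Tue/Thu ✓  1897: Thu/Fri  1898: Fri/Sat  1899: Sat/Sun  1900: Sun/Mon  1901: Mon/Tue  1902: Tue/Wed  1903: Wed/Thu  …(52 more)…  1956: Sat/Mon  1957: Mon/Tue  1958: Tue/Wed  1959: Wed/Thu  1960: Thu/Sat  1961: Sat/Sun  1962: Sun/Mon  1963: Mon/Tue  1964: Tue/Thu ✓  1965: Thu/Fri  1966: Fri/Sat  1967: Sat/Sun  1968: Sun/Tue  1969: Tue/Wed
Both conditions hold in: 1896, 1908, 1936, 1964 — 4.

4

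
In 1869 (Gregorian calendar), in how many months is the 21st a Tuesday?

Check the 21st of each month of 1869: Jan 21: Thu, Feb 21: Sun, Mar 21: Sun, Apr 21: Wed, May 21: Fri, Jun 21: Mon, Jul 21: Wed, Aug 21: Sat, Sep 21: Tue, Oct 21: Thu, Nov 21: Sun, Dec 21: Tue.
Tuesday occurs in September, December — 2 months.

2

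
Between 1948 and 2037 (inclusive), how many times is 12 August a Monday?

Track 12 August's weekday year by year (advancing +1, or +2 across a Feb 29):
  1948: Thu  1949: Fri (+1)  1950: Sat (+1)  1951: Sun (+1)  1952: Tue (+2)
  1953: Wed (+1)  1954: Thu (+1)  1955: Fri (+1)  1956: Sun (+2)  1957: Mon (+1) ✓
  1958: Tue (+1)  1959: Wed (+1)  1960: Fri (+2)  1961: Sat (+1)  … (62 more years) …
  2024: Mon (+2) ✓  2025: Tue (+1)  2026: Wed (+1)  2027: Thu (+1)  2028: Sat (+2)
  2029: Sun (+1)  2030: Mon (+1) ✓  2031: Tue (+1)  2032: Thu (+2)  2033: Fri (+1)
  2034: Sat (+1)  2035: Sun (+1)  2036: Tue (+2)  2037: Wed (+1)
Monday years: 1957, 1963, 1968, 1974, 1985, 1991, 1996, 2002, 2013, 2019, 2024, 2030 — 12 in total.

12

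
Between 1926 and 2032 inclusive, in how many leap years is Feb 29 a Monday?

Leap years in 1926–2032: 27 of them.
Feb 29 weekday advances by 5 (mod 7) from one leap year to the next four years later (or differs when a century non-leap intervenes).
Leap-day weekdays: 1928:Wed 1932:Mon✓ 1936:Sat 1940:Thu 1944:Tue 1948:Sun 1952:Fri 1956:Wed 1960:Mon✓ 1964:Sat 1968:Thu 1972:Tue 1976:Sun 1980:Fri 1984:Wed 1988:Mon✓ 1992:Sat 1996:Thu 2000:Tue 2004:Sun 2008:Fri 2012:Wed 2016:Mon✓ 2020:Sat 2024:Thu 2028:Tue 2032:Sun
Monday: 1932, 1960, 1988, 2016 → 4.

4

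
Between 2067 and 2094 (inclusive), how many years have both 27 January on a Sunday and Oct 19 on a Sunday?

Check each year's weekday for 27 January and Oct 19:
  2067: Thu/Wed  2068: Fri/Fri  2069: Sun/Sat  2070: Mon/Sun  2071: Tue/Mon  2072: Wed/Wed  2073: Fri/Thu  2074: Sat/Fri  2075: Sun/Sat  2076: Mon/Mon  2077: Wed/Tue  2078: Thu/Wed  2079: Fri/Thu  2080: Sat/Sat  2081: Mon/Sun  2082: Tue/Mon  2083: Wed/Tue  2084: Thu/Thu  2085: Sat/Fri  2086: Sun/Sat  2087: Mon/Sun  2088: Tue/Tue  2089: Thu/Wed  2090: Fri/Thu  2091: Sat/Fri  2092: Sun/Sun ✓  2093: Tue/Mon  2094: Wed/Tue
Both conditions hold in: 2092 — 1.

1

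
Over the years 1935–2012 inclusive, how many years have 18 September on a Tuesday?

11

Track 18 September's weekday year by year (advancing +1, or +2 across a Feb 29):
  1935: Wed  1936: Fri (+2)  1937: Sat (+1)  1938: Sun (+1)  1939: Mon (+1)
  1940: Wed (+2)  1941: Thu (+1)  1942: Fri (+1)  1943: Sat (+1)  1944: Mon (+2)
  1945: Tue (+1) ✓  1946: Wed (+1)  1947: Thu (+1)  1948: Sat (+2)  … (50 more years) …
  1999: Sat (+1)  2000: Mon (+2)  2001: Tue (+1) ✓  2002: Wed (+1)  2003: Thu (+1)
  2004: Sat (+2)  2005: Sun (+1)  2006: Mon (+1)  2007: Tue (+1) ✓  2008: Thu (+2)
  2009: Fri (+1)  2010: Sat (+1)  2011: Sun (+1)  2012: Tue (+2) ✓
Tuesday years: 1945, 1951, 1956, 1962, 1973, 1979, 1984, 1990, 2001, 2007, 2012 — 11 in total.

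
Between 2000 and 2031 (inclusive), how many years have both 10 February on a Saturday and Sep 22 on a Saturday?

Check each year's weekday for 10 February and Sep 22:
  2000: Thu/Fri  2001: Sat/Sat ✓  2002: Sun/Sun  2003: Mon/Mon  2004: Tue/Wed  2005: Thu/Thu  2006: Fri/Fri  2007: Sat/Sat ✓  2008: Sun/Mon  2009: Tue/Tue  2010: Wed/Wed  2011: Thu/Thu  2012: Fri/Sat  2013: Sun/Sun  …(4 more)…  2018: Sat/Sat ✓  2019: Sun/Sun  2020: Mon/Tue  2021: Wed/Wed  2022: Thu/Thu  2023: Fri/Fri  2024: Sat/Sun  2025: Mon/Mon  2026: Tue/Tue  2027: Wed/Wed  2028: Thu/Fri  2029: Sat/Sat ✓  2030: Sun/Sun  2031: Mon/Mon
Both conditions hold in: 2001, 2007, 2018, 2029 — 4.

4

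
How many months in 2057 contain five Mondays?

5

A month of length L has five Mondays iff its first Monday is on day ≤ L−28 (so day 1–3 in a 31-day month, 1–2 in a 30-day month, day 1 in a leap February).
Checking each month of 2057: Jan starts Mon (31d) ✓; Feb starts Thu (28d); Mar starts Thu (31d); Apr starts Sun (30d) ✓; May starts Tue (31d); Jun starts Fri (30d); Jul starts Sun (31d) ✓; Aug starts Wed (31d); Sep starts Sat (30d); Oct starts Mon (31d) ✓; Nov starts Thu (30d); Dec starts Sat (31d) ✓.
Five-Monday months: January, April, July, October, December → 5.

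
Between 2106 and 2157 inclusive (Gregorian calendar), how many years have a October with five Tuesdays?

October has 31 days; it has five Tuesdays when Tuesday falls among the first (month-length − 28) days — i.e. when October 1 is one of Tuesday/Monday/Sunday.
October 1 by year: 2106:Fri 2107:Sat 2108:Mon✓ 2109:Tue✓ 2110:Wed 2111:Thu 2112:Sat 2113:Sun✓ 2114:Mon✓ 2115:Tue✓ 2116:Thu 2117:Fri 2118:Sat 2119:Sun✓ 2120:Tue✓ …(22 more)… 2143:Tue✓ 2144:Thu 2145:Fri 2146:Sat 2147:Sun✓ 2148:Tue✓ 2149:Wed 2150:Thu 2151:Fri 2152:Sun✓ 2153:Mon✓ 2154:Tue✓ 2155:Wed 2156:Fri 2157:Sat
Years with five Tuesdays: 2108, 2109, 2113, 2114, 2115, 2119, 2120, 2124, 2125, 2126, 2130, 2131, 2136, 2137, 2141, 2142, 2143, 2147, 2148, 2152, 2153, 2154 → 22.

22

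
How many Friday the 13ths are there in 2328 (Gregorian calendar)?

3

Check the 13th of each month of 2328: Jan 13: Fri, Feb 13: Mon, Mar 13: Tue, Apr 13: Fri, May 13: Sun, Jun 13: Wed, Jul 13: Fri, Aug 13: Mon, Sep 13: Thu, Oct 13: Sat, Nov 13: Tue, Dec 13: Thu.
Friday occurs in January, April, July — 3 months.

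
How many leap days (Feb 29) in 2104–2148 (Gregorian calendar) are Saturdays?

2

Leap years in 2104–2148: 12 of them.
Feb 29 weekday advances by 5 (mod 7) from one leap year to the next four years later (or differs when a century non-leap intervenes).
Leap-day weekdays: 2104:Fri 2108:Wed 2112:Mon 2116:Sat✓ 2120:Thu 2124:Tue 2128:Sun 2132:Fri 2136:Wed 2140:Mon 2144:Sat✓ 2148:Thu
Saturday: 2116, 2144 → 2.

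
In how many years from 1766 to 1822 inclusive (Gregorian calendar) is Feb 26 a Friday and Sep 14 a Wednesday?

Check each year's weekday for Feb 26 and Sep 14:
  1766: Wed/Sun  1767: Thu/Mon  1768: Fri/Wed ✓  1769: Sun/Thu  1770: Mon/Fri  1771: Tue/Sat  1772: Wed/Mon  1773: Fri/Tue  1774: Sat/Wed  1775: Sun/Thu  1776: Mon/Sat  1777: Wed/Sun  1778: Thu/Mon  1779: Fri/Tue  …(29 more)…  1809: Sun/Thu  1810: Mon/Fri  1811: Tue/Sat  1812: Wed/Mon  1813: Fri/Tue  1814: Sat/Wed  1815: Sun/Thu  1816: Mon/Sat  1817: Wed/Sun  1818: Thu/Mon  1819: Fri/Tue  1820: Sat/Thu  1821: Mon/Fri  1822: Tue/Sat
Both conditions hold in: 1768, 1796, 1808 — 3.

3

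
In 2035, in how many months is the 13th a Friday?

Check the 13th of each month of 2035: Jan 13: Sat, Feb 13: Tue, Mar 13: Tue, Apr 13: Fri, May 13: Sun, Jun 13: Wed, Jul 13: Fri, Aug 13: Mon, Sep 13: Thu, Oct 13: Sat, Nov 13: Tue, Dec 13: Thu.
Friday occurs in April, July — 2 months.

2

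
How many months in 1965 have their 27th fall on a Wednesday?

Check the 27th of each month of 1965: Jan 27: Wed, Feb 27: Sat, Mar 27: Sat, Apr 27: Tue, May 27: Thu, Jun 27: Sun, Jul 27: Tue, Aug 27: Fri, Sep 27: Mon, Oct 27: Wed, Nov 27: Sat, Dec 27: Mon.
Wednesday occurs in January, October — 2 months.

2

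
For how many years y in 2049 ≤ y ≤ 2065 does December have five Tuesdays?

7

December has 31 days; it has five Tuesdays when Tuesday falls among the first (month-length − 28) days — i.e. when December 1 is one of Tuesday/Monday/Sunday.
December 1 by year: 2049:Wed 2050:Thu 2051:Fri 2052:Sun✓ 2053:Mon✓ 2054:Tue✓ 2055:Wed 2056:Fri 2057:Sat 2058:Sun✓ 2059:Mon✓ 2060:Wed 2061:Thu 2062:Fri 2063:Sat 2064:Mon✓ 2065:Tue✓
Years with five Tuesdays: 2052, 2053, 2054, 2058, 2059, 2064, 2065 → 7.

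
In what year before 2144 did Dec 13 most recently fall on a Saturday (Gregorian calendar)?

2138

From one year to the next, a fixed date's weekday advances by 1, or by 2 when a Feb 29 lies between the two dates.
2144: December 13 is Sunday.
2143: Friday (−2)
2142: Thursday (−1)
2141: Wednesday (−1)
2140: Tuesday (−1)
2139: Sunday (−2)
2138: Saturday (−1)
Dec 13 falls on a Saturday in 2138.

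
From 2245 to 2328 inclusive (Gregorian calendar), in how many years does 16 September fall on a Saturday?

Track 16 September's weekday year by year (advancing +1, or +2 across a Feb 29):
  2245: Tue  2246: Wed (+1)  2247: Thu (+1)  2248: Sat (+2) ✓  2249: Sun (+1)
  2250: Mon (+1)  2251: Tue (+1)  2252: Thu (+2)  2253: Fri (+1)  2254: Sat (+1) ✓
  2255: Sun (+1)  2256: Tue (+2)  2257: Wed (+1)  2258: Thu (+1)  … (56 more years) …
  2315: Thu (+1)  2316: Sat (+2) ✓  2317: Sun (+1)  2318: Mon (+1)  2319: Tue (+1)
  2320: Thu (+2)  2321: Fri (+1)  2322: Sat (+1) ✓  2323: Sun (+1)  2324: Tue (+2)
  2325: Wed (+1)  2326: Thu (+1)  2327: Fri (+1)  2328: Sun (+2)
Saturday years: 2248, 2254, 2265, 2271, 2276, 2282, 2293, 2299, 2305, 2311, 2316, 2322 — 12 in total.

12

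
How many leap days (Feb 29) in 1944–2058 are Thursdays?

4

Leap years in 1944–2058: 29 of them.
Feb 29 weekday advances by 5 (mod 7) from one leap year to the next four years later (or differs when a century non-leap intervenes).
Leap-day weekdays: 1944:Tue 1948:Sun 1952:Fri 1956:Wed 1960:Mon 1964:Sat 1968:Thu✓ 1972:Tue 1976:Sun 1980:Fri 1984:Wed 1988:Mon 1992:Sat …(3 more)… 2008:Fri 2012:Wed 2016:Mon 2020:Sat 2024:Thu✓ 2028:Tue 2032:Sun 2036:Fri 2040:Wed 2044:Mon 2048:Sat 2052:Thu✓ 2056:Tue
Thursday: 1968, 1996, 2024, 2052 → 4.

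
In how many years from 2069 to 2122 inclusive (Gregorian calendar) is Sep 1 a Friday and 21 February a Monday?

Check each year's weekday for Sep 1 and 21 February:
  2069: Sun/Thu  2070: Mon/Fri  2071: Tue/Sat  2072: Thu/Sun  2073: Fri/Tue  2074: Sat/Wed  2075: Sun/Thu  2076: Tue/Fri  2077: Wed/Sun  2078: Thu/Mon  2079: Fri/Tue  2080: Sun/Wed  2081: Mon/Fri  2082: Tue/Sat  …(26 more)…  2109: Sun/Thu  2110: Mon/Fri  2111: Tue/Sat  2112: Thu/Sun  2113: Fri/Tue  2114: Sat/Wed  2115: Sun/Thu  2116: Tue/Fri  2117: Wed/Sun  2118: Thu/Mon  2119: Fri/Tue  2120: Sun/Wed  2121: Mon/Fri  2122: Tue/Sat
Both conditions hold in: 2084 — 1.

1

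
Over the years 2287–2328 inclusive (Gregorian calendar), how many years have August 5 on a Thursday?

5

Track August 5's weekday year by year (advancing +1, or +2 across a Feb 29):
  2287: Fri  2288: Sun (+2)  2289: Mon (+1)  2290: Tue (+1)  2291: Wed (+1)
  2292: Fri (+2)  2293: Sat (+1)  2294: Sun (+1)  2295: Mon (+1)  2296: Wed (+2)
  2297: Thu (+1) ✓  2298: Fri (+1)  2299: Sat (+1)  2300: Sun (+1)  … (14 more years) …
  2315: Thu (+1) ✓  2316: Sat (+2)  2317: Sun (+1)  2318: Mon (+1)  2319: Tue (+1)
  2320: Thu (+2) ✓  2321: Fri (+1)  2322: Sat (+1)  2323: Sun (+1)  2324: Tue (+2)
  2325: Wed (+1)  2326: Thu (+1) ✓  2327: Fri (+1)  2328: Sun (+2)
Thursday years: 2297, 2309, 2315, 2320, 2326 — 5 in total.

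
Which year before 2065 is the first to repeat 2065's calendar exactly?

Two years share a calendar iff Jan 1 falls on the same weekday and both are leap or both are common. 2065: Jan 1 is Thursday, common year.
2064: Jan 1 Tuesday, leap
2063: Jan 1 Monday, common
2062: Jan 1 Sunday, common
2061: Jan 1 Saturday, common
2060: Jan 1 Thursday, leap
2059: Jan 1 Wednesday, common
2058: Jan 1 Tuesday, common
2057: Jan 1 Monday, common
2056: Jan 1 Saturday, leap
2055: Jan 1 Friday, common
2054: Jan 1 Thursday, common
2054 matches on both conditions.

2054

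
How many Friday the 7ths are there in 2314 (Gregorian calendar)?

Check the 7th of each month of 2314: Jan 7: Wed, Feb 7: Sat, Mar 7: Sat, Apr 7: Tue, May 7: Thu, Jun 7: Sun, Jul 7: Tue, Aug 7: Fri, Sep 7: Mon, Oct 7: Wed, Nov 7: Sat, Dec 7: Mon.
Friday occurs in August — 1 month.

1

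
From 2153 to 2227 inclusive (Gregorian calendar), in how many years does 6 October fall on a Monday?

11

Track 6 October's weekday year by year (advancing +1, or +2 across a Feb 29):
  2153: Sat  2154: Sun (+1)  2155: Mon (+1) ✓  2156: Wed (+2)  2157: Thu (+1)
  2158: Fri (+1)  2159: Sat (+1)  2160: Mon (+2) ✓  2161: Tue (+1)  2162: Wed (+1)
  2163: Thu (+1)  2164: Sat (+2)  2165: Sun (+1)  2166: Mon (+1) ✓  … (47 more years) …
  2214: Thu (+1)  2215: Fri (+1)  2216: Sun (+2)  2217: Mon (+1) ✓  2218: Tue (+1)
  2219: Wed (+1)  2220: Fri (+2)  2221: Sat (+1)  2222: Sun (+1)  2223: Mon (+1) ✓
  2224: Wed (+2)  2225: Thu (+1)  2226: Fri (+1)  2227: Sat (+1)
Monday years: 2155, 2160, 2166, 2177, 2183, 2188, 2194, 2200, 2206, 2217, 2223 — 11 in total.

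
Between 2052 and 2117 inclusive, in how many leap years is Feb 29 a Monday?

Leap years in 2052–2117: 16 of them.
Feb 29 weekday advances by 5 (mod 7) from one leap year to the next four years later (or differs when a century non-leap intervenes).
Leap-day weekdays: 2052:Thu 2056:Tue 2060:Sun 2064:Fri 2068:Wed 2072:Mon✓ 2076:Sat 2080:Thu 2084:Tue 2088:Sun 2092:Fri 2096:Wed 2104:Fri 2108:Wed 2112:Mon✓ 2116:Sat
Monday: 2072, 2112 → 2.

2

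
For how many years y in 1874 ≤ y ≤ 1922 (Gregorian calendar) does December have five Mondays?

20

December has 31 days; it has five Mondays when Monday falls among the first (month-length − 28) days — i.e. when December 1 is one of Monday/Sunday/Saturday.
December 1 by year: 1874:Tue 1875:Wed 1876:Fri 1877:Sat✓ 1878:Sun✓ 1879:Mon✓ 1880:Wed 1881:Thu 1882:Fri 1883:Sat✓ 1884:Mon✓ 1885:Tue 1886:Wed 1887:Thu 1888:Sat✓ …(19 more)… 1908:Tue 1909:Wed 1910:Thu 1911:Fri 1912:Sun✓ 1913:Mon✓ 1914:Tue 1915:Wed 1916:Fri 1917:Sat✓ 1918:Sun✓ 1919:Mon✓ 1920:Wed 1921:Thu 1922:Fri
Years with five Mondays: 1877, 1878, 1879, 1883, 1884, 1888, 1889, 1890, 1894, 1895, 1900, 1901, 1902, 1906, 1907, 1912, 1913, 1917, 1918, 1919 → 20.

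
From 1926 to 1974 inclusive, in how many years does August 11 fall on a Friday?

7

Track August 11's weekday year by year (advancing +1, or +2 across a Feb 29):
  1926: Wed  1927: Thu (+1)  1928: Sat (+2)  1929: Sun (+1)  1930: Mon (+1)
  1931: Tue (+1)  1932: Thu (+2)  1933: Fri (+1) ✓  1934: Sat (+1)  1935: Sun (+1)
  1936: Tue (+2)  1937: Wed (+1)  1938: Thu (+1)  1939: Fri (+1) ✓  … (21 more years) …
  1961: Fri (+1) ✓  1962: Sat (+1)  1963: Sun (+1)  1964: Tue (+2)  1965: Wed (+1)
  1966: Thu (+1)  1967: Fri (+1) ✓  1968: Sun (+2)  1969: Mon (+1)  1970: Tue (+1)
  1971: Wed (+1)  1972: Fri (+2) ✓  1973: Sat (+1)  1974: Sun (+1)
Friday years: 1933, 1939, 1944, 1950, 1961, 1967, 1972 — 7 in total.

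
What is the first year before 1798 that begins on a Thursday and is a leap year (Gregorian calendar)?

1784

Jan 1 advances by 2 weekdays after a leap year and by 1 after a common year.
1798: Jan 1 is Monday.
1797: Sunday
1796: Friday (leap)
1795: Thursday
1794: Wednesday
1793: Tuesday
1792: Sunday (leap)
1791: Saturday
1790: Friday
1789: Thursday
1788: Tuesday (leap)
1787: Monday
1786: Sunday
1785: Saturday
1784: Thursday (leap)
1784 begins on a Thursday and is a leap year.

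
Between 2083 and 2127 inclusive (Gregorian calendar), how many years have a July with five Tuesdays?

20

July has 31 days; it has five Tuesdays when Tuesday falls among the first (month-length − 28) days — i.e. when July 1 is one of Tuesday/Monday/Sunday.
July 1 by year: 2083:Thu 2084:Sat 2085:Sun✓ 2086:Mon✓ 2087:Tue✓ 2088:Thu 2089:Fri 2090:Sat 2091:Sun✓ 2092:Tue✓ 2093:Wed 2094:Thu 2095:Fri 2096:Sun✓ 2097:Mon✓ …(15 more)… 2113:Sat 2114:Sun✓ 2115:Mon✓ 2116:Wed 2117:Thu 2118:Fri 2119:Sat 2120:Mon✓ 2121:Tue✓ 2122:Wed 2123:Thu 2124:Sat 2125:Sun✓ 2126:Mon✓ 2127:Tue✓
Years with five Tuesdays: 2085, 2086, 2087, 2091, 2092, 2096, 2097, 2098, 2103, 2104, 2108, 2109, 2110, 2114, 2115, 2120, 2121, 2125, 2126, 2127 → 20.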